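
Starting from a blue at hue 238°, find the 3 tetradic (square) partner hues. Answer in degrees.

328°, 58° and 148°

238 + 90 = 328°
238 + 180 = 418 → 418 − 360 = 58°
238 + 270 = 508 → 508 − 360 = 148°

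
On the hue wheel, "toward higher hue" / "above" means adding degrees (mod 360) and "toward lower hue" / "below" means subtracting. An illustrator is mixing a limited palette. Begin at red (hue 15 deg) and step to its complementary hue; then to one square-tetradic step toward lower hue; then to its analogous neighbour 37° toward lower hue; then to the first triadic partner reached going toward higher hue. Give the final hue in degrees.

188°

complement +180°: 15 + 180 = 195°
square ↓ −90°: 195 − 90 = 105°
analog 37° ↓ −37°: 105 − 37 = 68°
triadic ↑ +120°: 68 + 120 = 188°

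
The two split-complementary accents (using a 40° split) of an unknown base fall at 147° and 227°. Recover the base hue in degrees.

The accents sit 40° either side of the complement, so the complement is their short-arc midpoint on the wheel.
Short-arc midpoint of 147° and 227°: 187°.
Base is 180° from the complement: 187 − 180 = 7°

7°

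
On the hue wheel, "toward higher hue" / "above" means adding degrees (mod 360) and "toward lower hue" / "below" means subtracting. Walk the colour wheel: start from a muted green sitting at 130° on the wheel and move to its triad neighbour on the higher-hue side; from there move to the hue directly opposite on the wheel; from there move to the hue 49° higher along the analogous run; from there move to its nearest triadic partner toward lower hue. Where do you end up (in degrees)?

+120° (triadic ↑): 130 + 120 = 250°
+180° (complement): 250 + 180 = 430 → 430 − 360 = 70°
+49° (analog 49° ↑): 70 + 49 = 119°
−120° (triadic ↓): 119 − 120 = -1 → -1 + 360 = 359°

359°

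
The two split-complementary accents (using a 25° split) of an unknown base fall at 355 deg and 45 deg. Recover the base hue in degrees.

200°

The accents sit 25° either side of the complement, so the complement is their short-arc midpoint on the wheel.
Short-arc midpoint of 355° and 45°: 20°.
Base is 180° from the complement: 20 − 180 = -160 → -160 + 360 = 200°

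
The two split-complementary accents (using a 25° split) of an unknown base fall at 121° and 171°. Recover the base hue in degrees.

326°

The accents sit 25° either side of the complement, so the complement is their short-arc midpoint on the wheel.
Short-arc midpoint of 121° and 171°: 146°.
Base is 180° from the complement: 146 − 180 = -34 → -34 + 360 = 326°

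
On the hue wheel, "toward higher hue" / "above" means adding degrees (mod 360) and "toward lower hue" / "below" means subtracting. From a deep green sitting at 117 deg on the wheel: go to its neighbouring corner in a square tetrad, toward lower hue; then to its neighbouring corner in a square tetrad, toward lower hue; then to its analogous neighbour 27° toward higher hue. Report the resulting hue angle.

square ↓ −90°: 117 − 90 = 27°
square ↓ −90°: 27 − 90 = -63 → -63 + 360 = 297°
analog 27° ↑ +27°: 297 + 27 = 324°

324°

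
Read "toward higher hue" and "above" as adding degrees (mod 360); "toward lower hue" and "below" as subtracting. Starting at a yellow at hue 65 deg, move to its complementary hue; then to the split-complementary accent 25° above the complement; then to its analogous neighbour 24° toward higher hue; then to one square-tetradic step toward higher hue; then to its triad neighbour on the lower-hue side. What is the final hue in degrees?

65 + 180 = 245°   (complement)
245 + 205 = 450 → 450 − 360 = 90°   (split-comp 25° ↑)
90 + 24 = 114°   (analog 24° ↑)
114 + 90 = 204°   (square ↑)
204 − 120 = 84°   (triadic ↓)

84°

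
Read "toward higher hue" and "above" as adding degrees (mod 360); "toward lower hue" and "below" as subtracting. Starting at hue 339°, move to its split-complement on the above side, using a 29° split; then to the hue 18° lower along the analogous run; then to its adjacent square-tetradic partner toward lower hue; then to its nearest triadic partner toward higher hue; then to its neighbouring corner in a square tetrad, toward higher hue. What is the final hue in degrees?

290°

split-comp 29° ↑ +209°: 339 + 209 = 548 → 548 − 360 = 188°
analog 18° ↓ −18°: 188 − 18 = 170°
square ↓ −90°: 170 − 90 = 80°
triadic ↑ +120°: 80 + 120 = 200°
square ↑ +90°: 200 + 90 = 290°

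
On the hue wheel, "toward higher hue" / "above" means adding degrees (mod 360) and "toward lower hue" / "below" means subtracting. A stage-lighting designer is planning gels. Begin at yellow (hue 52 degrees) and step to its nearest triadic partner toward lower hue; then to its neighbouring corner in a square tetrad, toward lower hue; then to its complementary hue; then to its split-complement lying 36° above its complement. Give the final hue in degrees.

52 − 120 = -68 → -68 + 360 = 292°   (triadic ↓)
292 − 90 = 202°   (square ↓)
202 + 180 = 382 → 382 − 360 = 22°   (complement)
22 + 216 = 238°   (split-comp 36° ↑)

238°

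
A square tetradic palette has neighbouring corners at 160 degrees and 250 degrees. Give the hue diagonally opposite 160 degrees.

A square tetradic scheme places four hues 90° apart; opposite corners are 180° apart.
160 + 180 = 340°

340°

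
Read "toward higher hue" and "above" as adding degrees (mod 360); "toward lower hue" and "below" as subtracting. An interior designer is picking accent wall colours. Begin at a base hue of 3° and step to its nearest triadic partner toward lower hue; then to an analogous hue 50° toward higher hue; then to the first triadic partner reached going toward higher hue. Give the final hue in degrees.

53°

triadic ↓ −120°: 3 − 120 = -117 → -117 + 360 = 243°
analog 50° ↑ +50°: 243 + 50 = 293°
triadic ↑ +120°: 293 + 120 = 413 → 413 − 360 = 53°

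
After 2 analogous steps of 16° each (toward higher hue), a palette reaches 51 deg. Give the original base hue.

19°

2 steps of 16° (toward higher hue) give a net shift of +32°.
Start = end − shift: 51 − 32 = 19°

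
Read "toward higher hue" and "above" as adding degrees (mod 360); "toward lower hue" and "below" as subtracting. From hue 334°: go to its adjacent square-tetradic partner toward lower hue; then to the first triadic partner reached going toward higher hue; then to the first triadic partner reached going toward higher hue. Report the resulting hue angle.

124°

334 − 90 = 244°   (square ↓)
244 + 120 = 364 → 364 − 360 = 4°   (triadic ↑)
4 + 120 = 124°   (triadic ↑)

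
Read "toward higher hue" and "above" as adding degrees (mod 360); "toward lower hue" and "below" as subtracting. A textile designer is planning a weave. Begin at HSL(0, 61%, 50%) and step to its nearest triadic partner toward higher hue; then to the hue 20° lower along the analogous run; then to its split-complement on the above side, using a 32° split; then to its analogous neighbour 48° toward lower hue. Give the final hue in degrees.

0 + 120 = 120°   (triadic ↑)
120 − 20 = 100°   (analog 20° ↓)
100 + 212 = 312°   (split-comp 32° ↑)
312 − 48 = 264°   (analog 48° ↓)

264°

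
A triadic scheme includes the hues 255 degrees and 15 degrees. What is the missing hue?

135°

A triad places three hues 120° apart.
The full set through 15° is {15°, 135°, 255°}.
Given {15°, 255°}, the missing hue is 135°.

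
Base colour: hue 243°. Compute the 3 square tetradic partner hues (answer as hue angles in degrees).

333°, 63° and 153°

A square tetradic scheme places four hues every 90°.
243 + 90 = 333°
243 + 180 = 423 → 423 − 360 = 63°
243 + 270 = 513 → 513 − 360 = 153°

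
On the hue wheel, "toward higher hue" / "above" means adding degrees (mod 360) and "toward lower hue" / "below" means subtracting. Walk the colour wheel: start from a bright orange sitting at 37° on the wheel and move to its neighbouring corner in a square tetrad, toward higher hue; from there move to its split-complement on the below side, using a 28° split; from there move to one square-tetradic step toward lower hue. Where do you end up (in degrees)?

189°

37 + 90 = 127°   (square ↑)
127 + 152 = 279°   (split-comp 28° ↓)
279 − 90 = 189°   (square ↓)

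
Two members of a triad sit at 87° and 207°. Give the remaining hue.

A triad spaces three hues 120° apart.
The full set is {87°, 207°, 327°}.

327°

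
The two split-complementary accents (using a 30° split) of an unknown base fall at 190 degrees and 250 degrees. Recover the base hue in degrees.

40°

The accents sit 30° either side of the complement, so the complement is their short-arc midpoint on the wheel.
Short-arc midpoint of 190° and 250°: 220°.
Base is 180° from the complement: 220 − 180 = 40°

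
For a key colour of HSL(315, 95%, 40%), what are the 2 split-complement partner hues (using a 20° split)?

Split-complementary hues sit 20° either side of the complement.
Complement of 315°: 315 + 180 = 495 → 495 − 360 = 135°
135 − 20 = 115°
135 + 20 = 155°

115° and 155°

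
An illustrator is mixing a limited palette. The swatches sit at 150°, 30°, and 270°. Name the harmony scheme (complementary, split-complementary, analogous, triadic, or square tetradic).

Sort the hues: 30°, 150°, 270°.
Successive gaps around the wheel: 120°, 120°, 120°.
Three hues equally spaced 120° apart form a triad.

triadic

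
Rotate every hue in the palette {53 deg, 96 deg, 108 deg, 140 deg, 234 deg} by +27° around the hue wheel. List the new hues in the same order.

53 + 27 = 80°
96 + 27 = 123°
108 + 27 = 135°
140 + 27 = 167°
234 + 27 = 261°

80°, 123°, 135°, 167°, 261°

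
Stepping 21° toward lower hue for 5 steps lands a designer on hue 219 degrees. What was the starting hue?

5 steps of 21° (toward lower hue) give a net shift of −105°.
Start = end − shift: 219 + 105 = 324°

324°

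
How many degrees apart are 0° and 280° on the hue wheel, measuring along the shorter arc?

|0 − 280| = 280.
The shorter arc is 360 − 280 = 80°.

80°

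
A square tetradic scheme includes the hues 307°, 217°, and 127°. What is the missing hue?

37°

A square tetradic scheme places four hues every 90°.
The full set through 127° is {37°, 127°, 217°, 307°}.
Given {127°, 217°, 307°}, the missing hue is 37°.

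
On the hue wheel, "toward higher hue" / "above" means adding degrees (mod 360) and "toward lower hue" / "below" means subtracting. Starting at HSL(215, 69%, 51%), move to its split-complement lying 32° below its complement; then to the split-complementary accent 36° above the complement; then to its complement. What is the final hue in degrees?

39°

split-comp 32° ↓ +148°: 215 + 148 = 363 → 363 − 360 = 3°
split-comp 36° ↑ +216°: 3 + 216 = 219°
complement +180°: 219 + 180 = 399 → 399 − 360 = 39°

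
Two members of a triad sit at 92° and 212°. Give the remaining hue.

332°

A triad spaces three hues 120° apart.
The full set is {92°, 212°, 332°}.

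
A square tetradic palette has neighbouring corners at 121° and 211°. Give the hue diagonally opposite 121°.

A square tetradic scheme places four hues 90° apart; opposite corners are 180° apart.
121 + 180 = 301°

301°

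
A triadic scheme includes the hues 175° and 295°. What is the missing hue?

A triad places three hues 120° apart.
The full set through 175° is {55°, 175°, 295°}.
Given {175°, 295°}, the missing hue is 55°.

55°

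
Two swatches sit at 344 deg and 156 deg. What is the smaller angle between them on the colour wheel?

172°

|344 − 156| = 188.
The shorter arc is 360 − 188 = 172°.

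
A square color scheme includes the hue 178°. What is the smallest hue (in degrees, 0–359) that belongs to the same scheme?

A square tetradic scheme places four hues every 90°.
The full set through 178° is {88°, 178°, 268°, 358°}.

88°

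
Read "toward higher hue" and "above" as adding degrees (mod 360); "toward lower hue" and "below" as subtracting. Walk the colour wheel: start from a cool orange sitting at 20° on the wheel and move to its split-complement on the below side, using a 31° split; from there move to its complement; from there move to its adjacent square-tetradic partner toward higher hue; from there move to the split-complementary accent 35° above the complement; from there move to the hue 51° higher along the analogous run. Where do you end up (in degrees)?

20 + 149 = 169°   (split-comp 31° ↓)
169 + 180 = 349°   (complement)
349 + 90 = 439 → 439 − 360 = 79°   (square ↑)
79 + 215 = 294°   (split-comp 35° ↑)
294 + 51 = 345°   (analog 51° ↑)

345°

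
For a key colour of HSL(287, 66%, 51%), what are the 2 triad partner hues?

A triad places three hues 120° apart.
287 + 120 = 407 → 407 − 360 = 47°
287 + 240 = 527 → 527 − 360 = 167°

47° and 167°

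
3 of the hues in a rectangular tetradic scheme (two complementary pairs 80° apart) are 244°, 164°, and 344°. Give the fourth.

A rectangular tetradic uses two complementary pairs 80° apart: offsets 0°, 80°, 180°, 260°.
Among {164°, 244°, 344°}, 344° and 164° are a 180° pair.
The remaining hue 244° needs its own complement: 244 + 180 = 424 → 424 − 360 = 64°

64°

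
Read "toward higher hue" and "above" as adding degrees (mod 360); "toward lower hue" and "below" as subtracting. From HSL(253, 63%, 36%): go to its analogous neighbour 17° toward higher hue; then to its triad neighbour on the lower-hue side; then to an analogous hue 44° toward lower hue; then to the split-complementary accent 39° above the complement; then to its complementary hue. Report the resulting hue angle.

145°

+17° (analog 17° ↑): 253 + 17 = 270°
−120° (triadic ↓): 270 − 120 = 150°
−44° (analog 44° ↓): 150 − 44 = 106°
+219° (split-comp 39° ↑): 106 + 219 = 325°
+180° (complement): 325 + 180 = 505 → 505 − 360 = 145°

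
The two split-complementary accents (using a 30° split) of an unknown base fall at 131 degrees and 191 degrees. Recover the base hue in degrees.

The accents sit 30° either side of the complement, so the complement is their short-arc midpoint on the wheel.
Short-arc midpoint of 131° and 191°: 161°.
Base is 180° from the complement: 161 − 180 = -19 → -19 + 360 = 341°

341°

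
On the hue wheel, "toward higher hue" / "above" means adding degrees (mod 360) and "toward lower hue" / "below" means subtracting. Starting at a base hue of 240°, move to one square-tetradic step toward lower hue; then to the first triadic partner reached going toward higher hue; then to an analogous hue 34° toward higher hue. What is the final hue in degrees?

304°

240 − 90 = 150°   (square ↓)
150 + 120 = 270°   (triadic ↑)
270 + 34 = 304°   (analog 34° ↑)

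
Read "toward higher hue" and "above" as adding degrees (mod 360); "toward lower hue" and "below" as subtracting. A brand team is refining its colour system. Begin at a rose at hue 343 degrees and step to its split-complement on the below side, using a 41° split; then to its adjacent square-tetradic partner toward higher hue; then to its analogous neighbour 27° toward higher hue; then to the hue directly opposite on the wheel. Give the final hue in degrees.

343 + 139 = 482 → 482 − 360 = 122°   (split-comp 41° ↓)
122 + 90 = 212°   (square ↑)
212 + 27 = 239°   (analog 27° ↑)
239 + 180 = 419 → 419 − 360 = 59°   (complement)

59°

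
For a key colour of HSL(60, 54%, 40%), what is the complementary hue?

The complement sits 180° across the wheel.
60 + 180 = 240°

240°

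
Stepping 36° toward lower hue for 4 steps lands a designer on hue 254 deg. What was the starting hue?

38°

4 steps of 36° (toward lower hue) give a net shift of −144°.
Start = end − shift: 254 + 144 = 398 → 398 − 360 = 38°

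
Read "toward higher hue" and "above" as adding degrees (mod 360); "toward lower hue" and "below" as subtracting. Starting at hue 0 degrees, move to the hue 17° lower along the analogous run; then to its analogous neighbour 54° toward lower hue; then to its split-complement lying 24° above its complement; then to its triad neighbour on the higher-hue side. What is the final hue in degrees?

253°

0 − 17 = -17 → -17 + 360 = 343°   (analog 17° ↓)
343 − 54 = 289°   (analog 54° ↓)
289 + 204 = 493 → 493 − 360 = 133°   (split-comp 24° ↑)
133 + 120 = 253°   (triadic ↑)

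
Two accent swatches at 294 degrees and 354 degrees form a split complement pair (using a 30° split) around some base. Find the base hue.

The accents sit 30° either side of the complement, so the complement is their short-arc midpoint on the wheel.
Short-arc midpoint of 294° and 354°: 324°.
Base is 180° from the complement: 324 − 180 = 144°

144°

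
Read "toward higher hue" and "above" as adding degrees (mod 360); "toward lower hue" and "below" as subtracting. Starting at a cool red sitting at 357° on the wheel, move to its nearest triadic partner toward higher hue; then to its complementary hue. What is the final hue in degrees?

297°

357 + 120 = 477 → 477 − 360 = 117°   (triadic ↑)
117 + 180 = 297°   (complement)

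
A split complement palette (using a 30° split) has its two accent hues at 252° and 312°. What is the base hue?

The accents sit 30° either side of the complement, so the complement is their short-arc midpoint on the wheel.
Short-arc midpoint of 252° and 312°: 282°.
Base is 180° from the complement: 282 − 180 = 102°

102°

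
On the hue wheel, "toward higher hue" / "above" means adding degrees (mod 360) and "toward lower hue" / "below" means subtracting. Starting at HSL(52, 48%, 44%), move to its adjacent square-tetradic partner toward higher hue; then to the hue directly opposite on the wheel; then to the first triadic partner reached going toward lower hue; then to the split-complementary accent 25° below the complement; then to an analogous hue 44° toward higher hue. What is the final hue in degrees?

52 + 90 = 142°   (square ↑)
142 + 180 = 322°   (complement)
322 − 120 = 202°   (triadic ↓)
202 + 155 = 357°   (split-comp 25° ↓)
357 + 44 = 401 → 401 − 360 = 41°   (analog 44° ↑)

41°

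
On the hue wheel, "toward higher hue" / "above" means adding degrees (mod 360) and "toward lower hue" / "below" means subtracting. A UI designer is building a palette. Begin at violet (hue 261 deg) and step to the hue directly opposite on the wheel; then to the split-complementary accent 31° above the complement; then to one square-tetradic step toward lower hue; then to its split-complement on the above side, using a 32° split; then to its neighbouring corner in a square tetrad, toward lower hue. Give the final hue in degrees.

complement +180°: 261 + 180 = 441 → 441 − 360 = 81°
split-comp 31° ↑ +211°: 81 + 211 = 292°
square ↓ −90°: 292 − 90 = 202°
split-comp 32° ↑ +212°: 202 + 212 = 414 → 414 − 360 = 54°
square ↓ −90°: 54 − 90 = -36 → -36 + 360 = 324°

324°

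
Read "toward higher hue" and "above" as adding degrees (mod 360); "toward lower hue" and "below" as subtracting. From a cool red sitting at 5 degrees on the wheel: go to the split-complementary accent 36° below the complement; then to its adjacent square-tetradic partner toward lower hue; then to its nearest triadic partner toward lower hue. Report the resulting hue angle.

299°

5 + 144 = 149°   (split-comp 36° ↓)
149 − 90 = 59°   (square ↓)
59 − 120 = -61 → -61 + 360 = 299°   (triadic ↓)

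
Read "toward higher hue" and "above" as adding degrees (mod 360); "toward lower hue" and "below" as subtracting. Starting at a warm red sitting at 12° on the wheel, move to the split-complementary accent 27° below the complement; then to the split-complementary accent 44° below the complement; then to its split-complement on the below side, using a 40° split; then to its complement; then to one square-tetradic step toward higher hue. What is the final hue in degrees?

+153° (split-comp 27° ↓): 12 + 153 = 165°
+136° (split-comp 44° ↓): 165 + 136 = 301°
+140° (split-comp 40° ↓): 301 + 140 = 441 → 441 − 360 = 81°
+180° (complement): 81 + 180 = 261°
+90° (square ↑): 261 + 90 = 351°

351°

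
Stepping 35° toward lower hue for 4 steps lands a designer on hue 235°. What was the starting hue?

15°

4 steps of 35° (toward lower hue) give a net shift of −140°.
Start = end − shift: 235 + 140 = 375 → 375 − 360 = 15°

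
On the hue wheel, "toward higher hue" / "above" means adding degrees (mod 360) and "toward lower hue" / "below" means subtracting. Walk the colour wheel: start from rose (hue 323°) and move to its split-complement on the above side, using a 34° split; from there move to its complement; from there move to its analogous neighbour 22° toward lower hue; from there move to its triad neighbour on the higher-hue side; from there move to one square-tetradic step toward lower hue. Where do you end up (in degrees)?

5°

323 + 214 = 537 → 537 − 360 = 177°   (split-comp 34° ↑)
177 + 180 = 357°   (complement)
357 − 22 = 335°   (analog 22° ↓)
335 + 120 = 455 → 455 − 360 = 95°   (triadic ↑)
95 − 90 = 5°   (square ↓)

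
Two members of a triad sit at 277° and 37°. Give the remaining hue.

A triad spaces three hues 120° apart.
The full set is {37°, 157°, 277°}.

157°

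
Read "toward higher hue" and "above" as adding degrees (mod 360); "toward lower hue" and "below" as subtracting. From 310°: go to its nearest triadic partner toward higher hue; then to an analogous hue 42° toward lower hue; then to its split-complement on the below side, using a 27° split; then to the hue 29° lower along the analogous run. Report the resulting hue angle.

152°

+120° (triadic ↑): 310 + 120 = 430 → 430 − 360 = 70°
−42° (analog 42° ↓): 70 − 42 = 28°
+153° (split-comp 27° ↓): 28 + 153 = 181°
−29° (analog 29° ↓): 181 − 29 = 152°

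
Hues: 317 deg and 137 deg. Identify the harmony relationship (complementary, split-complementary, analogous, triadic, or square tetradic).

complementary

Sort the hues: 137°, 317°.
Successive gaps around the wheel: 180°, 180°.
Two hues 180° apart are complementary.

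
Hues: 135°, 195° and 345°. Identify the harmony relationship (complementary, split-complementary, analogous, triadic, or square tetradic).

Sort the hues: 135°, 195°, 345°.
Successive gaps around the wheel: 60°, 150°, 150°.
Two 150° gaps and one 60° gap — a base hue opposite a pair of accents 30° either side of its complement — is the split-complementary pattern.

split-complementary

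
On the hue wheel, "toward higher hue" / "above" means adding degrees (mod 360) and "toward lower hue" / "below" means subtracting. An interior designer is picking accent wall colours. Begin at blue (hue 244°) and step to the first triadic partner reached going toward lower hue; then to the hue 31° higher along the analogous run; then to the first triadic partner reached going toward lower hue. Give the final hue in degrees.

244 − 120 = 124°   (triadic ↓)
124 + 31 = 155°   (analog 31° ↑)
155 − 120 = 35°   (triadic ↓)

35°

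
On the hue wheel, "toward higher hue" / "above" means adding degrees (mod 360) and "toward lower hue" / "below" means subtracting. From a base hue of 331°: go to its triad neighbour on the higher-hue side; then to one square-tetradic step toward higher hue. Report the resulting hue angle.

triadic ↑ +120°: 331 + 120 = 451 → 451 − 360 = 91°
square ↑ +90°: 91 + 90 = 181°

181°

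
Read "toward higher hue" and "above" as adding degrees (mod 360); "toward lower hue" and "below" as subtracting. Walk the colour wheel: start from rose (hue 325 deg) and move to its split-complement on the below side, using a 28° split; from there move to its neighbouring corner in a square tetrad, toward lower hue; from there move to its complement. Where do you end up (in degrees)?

split-comp 28° ↓ +152°: 325 + 152 = 477 → 477 − 360 = 117°
square ↓ −90°: 117 − 90 = 27°
complement +180°: 27 + 180 = 207°

207°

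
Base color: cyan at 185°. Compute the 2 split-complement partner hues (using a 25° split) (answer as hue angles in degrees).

340° and 30°

Split-complementary hues sit 25° either side of the complement.
Complement of 185°: 185 + 180 = 365 → 365 − 360 = 5°
5 − 25 = -20 → -20 + 360 = 340°
5 + 25 = 30°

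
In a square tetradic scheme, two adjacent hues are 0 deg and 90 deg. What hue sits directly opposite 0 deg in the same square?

A square tetradic scheme places four hues 90° apart; opposite corners are 180° apart.
0 + 180 = 180°

180°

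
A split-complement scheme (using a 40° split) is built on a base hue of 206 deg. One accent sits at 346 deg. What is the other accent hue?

Split-complementary hues sit 40° either side of the complement.
Complement of the base 206°: 206 + 180 = 386 → 386 − 360 = 26°
The given accent 346° is 40° one side of 26°; the other accent sits 40° the other side: 26 + 40 = 66°

66°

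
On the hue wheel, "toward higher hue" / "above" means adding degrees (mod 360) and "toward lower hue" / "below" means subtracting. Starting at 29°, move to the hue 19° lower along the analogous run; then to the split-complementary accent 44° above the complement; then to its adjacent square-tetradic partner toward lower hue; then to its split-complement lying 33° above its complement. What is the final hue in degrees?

357°

analog 19° ↓ −19°: 29 − 19 = 10°
split-comp 44° ↑ +224°: 10 + 224 = 234°
square ↓ −90°: 234 − 90 = 144°
split-comp 33° ↑ +213°: 144 + 213 = 357°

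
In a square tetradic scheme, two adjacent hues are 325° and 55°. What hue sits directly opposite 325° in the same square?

A square tetradic scheme places four hues 90° apart; opposite corners are 180° apart.
325 + 180 = 505 → 505 − 360 = 145°

145°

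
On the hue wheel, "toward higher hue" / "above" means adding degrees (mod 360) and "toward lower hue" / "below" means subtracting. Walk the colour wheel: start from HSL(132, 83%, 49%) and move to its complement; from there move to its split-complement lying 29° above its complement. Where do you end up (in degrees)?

132 + 180 = 312°   (complement)
312 + 209 = 521 → 521 − 360 = 161°   (split-comp 29° ↑)

161°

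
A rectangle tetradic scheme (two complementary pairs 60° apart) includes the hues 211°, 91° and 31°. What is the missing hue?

271°

A rectangular tetradic uses two complementary pairs 60° apart: offsets 0°, 60°, 180°, 240°.
Among {31°, 91°, 211°}, 31° and 211° are a 180° pair.
The remaining hue 91° needs its own complement: 91 + 180 = 271°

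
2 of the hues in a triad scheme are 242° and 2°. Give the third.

A triad places three hues 120° apart.
The full set through 2° is {2°, 122°, 242°}.
Given {2°, 242°}, the missing hue is 122°.

122°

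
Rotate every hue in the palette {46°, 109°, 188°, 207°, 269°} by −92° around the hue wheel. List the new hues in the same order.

314°, 17°, 96°, 115°, 177°

46 − 92 = -46 → -46 + 360 = 314°
109 − 92 = 17°
188 − 92 = 96°
207 − 92 = 115°
269 − 92 = 177°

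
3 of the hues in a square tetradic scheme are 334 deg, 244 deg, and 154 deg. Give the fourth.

64°

A square tetradic scheme places four hues every 90°.
The full set through 154° is {64°, 154°, 244°, 334°}.
Given {154°, 244°, 334°}, the missing hue is 64°.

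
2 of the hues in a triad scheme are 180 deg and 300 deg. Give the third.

A triad places three hues 120° apart.
The full set through 180° is {60°, 180°, 300°}.
Given {180°, 300°}, the missing hue is 60°.

60°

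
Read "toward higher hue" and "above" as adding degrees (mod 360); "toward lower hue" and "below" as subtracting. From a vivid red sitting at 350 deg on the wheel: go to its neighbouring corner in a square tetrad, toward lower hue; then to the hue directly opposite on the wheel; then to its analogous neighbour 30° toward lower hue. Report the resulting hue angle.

square ↓ −90°: 350 − 90 = 260°
complement +180°: 260 + 180 = 440 → 440 − 360 = 80°
analog 30° ↓ −30°: 80 − 30 = 50°

50°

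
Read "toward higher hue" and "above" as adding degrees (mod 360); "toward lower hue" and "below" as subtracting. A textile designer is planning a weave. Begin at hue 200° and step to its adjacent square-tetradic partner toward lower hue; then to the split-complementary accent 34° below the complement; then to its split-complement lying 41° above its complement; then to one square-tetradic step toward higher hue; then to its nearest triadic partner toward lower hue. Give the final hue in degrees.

87°

square ↓ −90°: 200 − 90 = 110°
split-comp 34° ↓ +146°: 110 + 146 = 256°
split-comp 41° ↑ +221°: 256 + 221 = 477 → 477 − 360 = 117°
square ↑ +90°: 117 + 90 = 207°
triadic ↓ −120°: 207 − 120 = 87°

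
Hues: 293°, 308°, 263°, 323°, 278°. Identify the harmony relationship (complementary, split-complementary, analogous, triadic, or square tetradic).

Sort the hues: 263°, 278°, 293°, 308°, 323°.
Successive gaps around the wheel: 15°, 15°, 15°, 15°, 300°.
A run of hues at equal small steps (15°) with one large closing gap is an analogous group.

analogous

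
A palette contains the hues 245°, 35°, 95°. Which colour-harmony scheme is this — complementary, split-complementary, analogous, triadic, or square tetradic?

Sort the hues: 35°, 95°, 245°.
Successive gaps around the wheel: 60°, 150°, 150°.
Two 150° gaps and one 60° gap — a base hue opposite a pair of accents 30° either side of its complement — is the split-complementary pattern.

split-complementary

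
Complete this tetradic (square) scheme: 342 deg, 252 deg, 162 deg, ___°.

72°

A square tetradic scheme places four hues every 90°.
The full set through 162° is {72°, 162°, 252°, 342°}.
Given {162°, 252°, 342°}, the missing hue is 72°.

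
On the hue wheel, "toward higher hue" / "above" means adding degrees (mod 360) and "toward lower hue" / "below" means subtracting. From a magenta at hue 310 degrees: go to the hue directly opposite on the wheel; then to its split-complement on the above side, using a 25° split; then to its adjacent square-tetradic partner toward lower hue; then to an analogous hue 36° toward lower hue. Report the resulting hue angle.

209°

310 + 180 = 490 → 490 − 360 = 130°   (complement)
130 + 205 = 335°   (split-comp 25° ↑)
335 − 90 = 245°   (square ↓)
245 − 36 = 209°   (analog 36° ↓)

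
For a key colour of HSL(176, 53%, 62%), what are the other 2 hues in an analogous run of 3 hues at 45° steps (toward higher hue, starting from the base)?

Analogous hues sit every 45° along the wheel.
176 + 45 = 221°
176 + 90 = 266°

221° and 266°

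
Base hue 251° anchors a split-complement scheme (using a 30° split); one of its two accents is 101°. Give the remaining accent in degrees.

Split-complementary hues sit 30° either side of the complement.
Complement of the base 251°: 251 + 180 = 431 → 431 − 360 = 71°
The given accent 101° is 30° one side of 71°; the other accent sits 30° the other side: 71 − 30 = 41°

41°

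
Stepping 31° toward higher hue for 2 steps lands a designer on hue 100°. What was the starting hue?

38°

2 steps of 31° (toward higher hue) give a net shift of +62°.
Start = end − shift: 100 − 62 = 38°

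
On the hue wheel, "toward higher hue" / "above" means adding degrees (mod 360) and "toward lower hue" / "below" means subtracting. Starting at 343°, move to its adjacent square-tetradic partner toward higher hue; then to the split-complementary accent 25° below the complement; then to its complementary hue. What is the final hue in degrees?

48°

square ↑ +90°: 343 + 90 = 433 → 433 − 360 = 73°
split-comp 25° ↓ +155°: 73 + 155 = 228°
complement +180°: 228 + 180 = 408 → 408 − 360 = 48°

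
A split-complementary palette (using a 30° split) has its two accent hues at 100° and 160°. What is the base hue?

310°

The accents sit 30° either side of the complement, so the complement is their short-arc midpoint on the wheel.
Short-arc midpoint of 100° and 160°: 130°.
Base is 180° from the complement: 130 − 180 = -50 → -50 + 360 = 310°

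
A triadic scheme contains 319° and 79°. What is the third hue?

A triad spaces three hues 120° apart.
The full set is {79°, 199°, 319°}.

199°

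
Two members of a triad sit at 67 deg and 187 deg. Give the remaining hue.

307°

A triad spaces three hues 120° apart.
The full set is {67°, 187°, 307°}.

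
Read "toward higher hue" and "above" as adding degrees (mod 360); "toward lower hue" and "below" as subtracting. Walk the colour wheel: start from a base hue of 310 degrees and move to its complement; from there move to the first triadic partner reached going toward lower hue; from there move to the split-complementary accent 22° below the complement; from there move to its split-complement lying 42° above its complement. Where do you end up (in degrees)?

30°

complement +180°: 310 + 180 = 490 → 490 − 360 = 130°
triadic ↓ −120°: 130 − 120 = 10°
split-comp 22° ↓ +158°: 10 + 158 = 168°
split-comp 42° ↑ +222°: 168 + 222 = 390 → 390 − 360 = 30°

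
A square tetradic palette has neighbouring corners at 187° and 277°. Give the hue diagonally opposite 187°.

A square tetradic scheme places four hues 90° apart; opposite corners are 180° apart.
187 + 180 = 367 → 367 − 360 = 7°

7°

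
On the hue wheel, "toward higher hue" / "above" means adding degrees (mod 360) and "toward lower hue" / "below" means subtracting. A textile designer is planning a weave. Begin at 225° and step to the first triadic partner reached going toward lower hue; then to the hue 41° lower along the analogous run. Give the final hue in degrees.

225 − 120 = 105°   (triadic ↓)
105 − 41 = 64°   (analog 41° ↓)

64°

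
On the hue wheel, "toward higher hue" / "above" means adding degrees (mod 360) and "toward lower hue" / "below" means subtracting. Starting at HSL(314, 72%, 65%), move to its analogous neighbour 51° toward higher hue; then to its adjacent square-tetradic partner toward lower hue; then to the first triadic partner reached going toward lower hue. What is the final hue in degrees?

314 + 51 = 365 → 365 − 360 = 5°   (analog 51° ↑)
5 − 90 = -85 → -85 + 360 = 275°   (square ↓)
275 − 120 = 155°   (triadic ↓)

155°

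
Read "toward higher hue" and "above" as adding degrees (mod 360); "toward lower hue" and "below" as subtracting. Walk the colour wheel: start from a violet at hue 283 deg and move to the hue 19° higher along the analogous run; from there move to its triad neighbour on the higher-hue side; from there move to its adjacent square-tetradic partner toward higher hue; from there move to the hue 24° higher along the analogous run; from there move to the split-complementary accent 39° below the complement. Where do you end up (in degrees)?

317°

+19° (analog 19° ↑): 283 + 19 = 302°
+120° (triadic ↑): 302 + 120 = 422 → 422 − 360 = 62°
+90° (square ↑): 62 + 90 = 152°
+24° (analog 24° ↑): 152 + 24 = 176°
+141° (split-comp 39° ↓): 176 + 141 = 317°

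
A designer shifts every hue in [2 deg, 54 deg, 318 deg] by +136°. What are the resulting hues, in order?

2 + 136 = 138°
54 + 136 = 190°
318 + 136 = 454 → 454 − 360 = 94°

138°, 190°, 94°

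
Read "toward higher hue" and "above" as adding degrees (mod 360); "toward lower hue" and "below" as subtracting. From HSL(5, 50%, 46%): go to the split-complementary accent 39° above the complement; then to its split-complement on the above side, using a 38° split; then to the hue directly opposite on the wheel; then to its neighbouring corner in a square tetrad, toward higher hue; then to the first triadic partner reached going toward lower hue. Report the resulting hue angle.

5 + 219 = 224°   (split-comp 39° ↑)
224 + 218 = 442 → 442 − 360 = 82°   (split-comp 38° ↑)
82 + 180 = 262°   (complement)
262 + 90 = 352°   (square ↑)
352 − 120 = 232°   (triadic ↓)

232°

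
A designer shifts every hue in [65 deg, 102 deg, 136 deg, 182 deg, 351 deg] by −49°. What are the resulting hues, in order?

65 − 49 = 16°
102 − 49 = 53°
136 − 49 = 87°
182 − 49 = 133°
351 − 49 = 302°

16°, 53°, 87°, 133°, 302°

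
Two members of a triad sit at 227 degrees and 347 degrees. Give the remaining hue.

107°

A triad spaces three hues 120° apart.
The full set is {107°, 227°, 347°}.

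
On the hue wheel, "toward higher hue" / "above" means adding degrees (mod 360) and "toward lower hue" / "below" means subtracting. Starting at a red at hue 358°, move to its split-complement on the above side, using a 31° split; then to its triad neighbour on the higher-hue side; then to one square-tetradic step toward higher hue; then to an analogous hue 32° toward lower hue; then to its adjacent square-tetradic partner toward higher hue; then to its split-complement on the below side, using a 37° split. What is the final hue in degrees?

260°

+211° (split-comp 31° ↑): 358 + 211 = 569 → 569 − 360 = 209°
+120° (triadic ↑): 209 + 120 = 329°
+90° (square ↑): 329 + 90 = 419 → 419 − 360 = 59°
−32° (analog 32° ↓): 59 − 32 = 27°
+90° (square ↑): 27 + 90 = 117°
+143° (split-comp 37° ↓): 117 + 143 = 260°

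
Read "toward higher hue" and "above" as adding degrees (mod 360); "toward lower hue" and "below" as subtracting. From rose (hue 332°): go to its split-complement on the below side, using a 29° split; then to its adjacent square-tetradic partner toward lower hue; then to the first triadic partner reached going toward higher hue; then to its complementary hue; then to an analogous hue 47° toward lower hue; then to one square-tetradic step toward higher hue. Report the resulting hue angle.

16°

332 + 151 = 483 → 483 − 360 = 123°   (split-comp 29° ↓)
123 − 90 = 33°   (square ↓)
33 + 120 = 153°   (triadic ↑)
153 + 180 = 333°   (complement)
333 − 47 = 286°   (analog 47° ↓)
286 + 90 = 376 → 376 − 360 = 16°   (square ↑)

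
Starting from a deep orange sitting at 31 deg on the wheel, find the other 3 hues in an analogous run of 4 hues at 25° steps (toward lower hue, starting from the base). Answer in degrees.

Analogous hues sit every 25° along the wheel.
31 − 25 = 6°
31 − 50 = -19 → -19 + 360 = 341°
31 − 75 = -44 → -44 + 360 = 316°

6°, 341°, 316°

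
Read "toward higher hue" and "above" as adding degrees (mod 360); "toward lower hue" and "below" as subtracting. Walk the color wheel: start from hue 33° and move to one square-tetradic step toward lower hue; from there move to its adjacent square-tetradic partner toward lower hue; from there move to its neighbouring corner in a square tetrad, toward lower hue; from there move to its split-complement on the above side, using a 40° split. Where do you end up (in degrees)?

343°

33 − 90 = -57 → -57 + 360 = 303°   (square ↓)
303 − 90 = 213°   (square ↓)
213 − 90 = 123°   (square ↓)
123 + 220 = 343°   (split-comp 40° ↑)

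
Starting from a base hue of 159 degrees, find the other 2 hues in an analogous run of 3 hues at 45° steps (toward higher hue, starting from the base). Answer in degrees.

204° and 249°

Analogous hues sit every 45° along the wheel.
159 + 45 = 204°
159 + 90 = 249°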